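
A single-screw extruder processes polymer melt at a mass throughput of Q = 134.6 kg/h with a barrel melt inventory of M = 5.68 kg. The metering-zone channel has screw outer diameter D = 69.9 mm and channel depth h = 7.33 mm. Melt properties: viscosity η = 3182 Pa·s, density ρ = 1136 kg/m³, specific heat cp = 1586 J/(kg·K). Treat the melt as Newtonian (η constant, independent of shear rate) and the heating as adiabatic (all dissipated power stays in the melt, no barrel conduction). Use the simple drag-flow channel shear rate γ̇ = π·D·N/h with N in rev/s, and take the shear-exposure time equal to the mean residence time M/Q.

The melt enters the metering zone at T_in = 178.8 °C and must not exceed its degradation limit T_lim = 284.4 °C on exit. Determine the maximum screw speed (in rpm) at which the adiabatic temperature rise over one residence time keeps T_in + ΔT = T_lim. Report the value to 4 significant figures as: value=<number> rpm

Convert throughput: Q = 134.6 kg/h = 134.6/3600 = 0.0373889 kg/s
t_res = M / Q_s = 5.68 ÷ 0.0373889 = 151.917 s
Geometry in SI: D = 69.9 mm → 0.0699 m, h = 7.33 mm → 0.00733 m
ΔT_a = T_lim − T_in = 284.4 − 178.8 = 105.6 K
γ̇_max² = ΔT_a·ρ·cp/(η·t_res) = 105.6·1136·1586/(3182·151.917) = 393.586 s⁻²
γ̇_max = sqrt(393.586) = 19.839 s⁻¹
N_max = γ̇_max·h / (π·D) = 19.839 · 0.00733 / (π · 0.0699) = 0.662211 rev/s = 39.7327 rpm

value=39.73 rpm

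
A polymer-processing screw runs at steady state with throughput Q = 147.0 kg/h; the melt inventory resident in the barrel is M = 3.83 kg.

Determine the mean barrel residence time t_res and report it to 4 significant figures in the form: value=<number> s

Throughput in SI: Q_s = 147.0 kg/h ÷ 3600 s/h = 0.0408333 kg/s
t_res = M / Q_s = 3.83 ÷ 0.0408333 = 93.7959 s

value=93.80 s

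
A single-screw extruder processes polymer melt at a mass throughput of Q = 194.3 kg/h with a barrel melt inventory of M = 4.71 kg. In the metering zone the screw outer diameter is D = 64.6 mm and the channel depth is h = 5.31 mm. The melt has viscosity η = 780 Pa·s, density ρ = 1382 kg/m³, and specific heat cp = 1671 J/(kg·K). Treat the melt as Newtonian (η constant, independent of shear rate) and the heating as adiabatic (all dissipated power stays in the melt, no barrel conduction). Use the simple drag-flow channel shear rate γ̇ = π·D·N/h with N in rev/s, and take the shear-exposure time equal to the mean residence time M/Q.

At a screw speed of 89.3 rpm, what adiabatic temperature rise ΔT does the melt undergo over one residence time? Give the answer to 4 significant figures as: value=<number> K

Convert throughput: Q = 194.3 kg/h = 194.3/3600 = 0.0539722 kg/s
t_res = M / Q_s = 4.71 / 0.0539722 = 87.2671 s
D = 64.6 mm = 0.0646 m;  h = 5.31 mm = 0.00531 m;  N = 89.3 rpm / 60 = 1.48833 rev/s
Shear rate: γ̇ = πDN/h = π·0.0646·1.48833/0.00531 = 56.8837 s⁻¹
ΔT = η·γ̇²·t_res / (ρ·cp) = 780 · (56.8837)² · 87.2671 / (1382 · 1671) = 95.3755 K

value=95.38 K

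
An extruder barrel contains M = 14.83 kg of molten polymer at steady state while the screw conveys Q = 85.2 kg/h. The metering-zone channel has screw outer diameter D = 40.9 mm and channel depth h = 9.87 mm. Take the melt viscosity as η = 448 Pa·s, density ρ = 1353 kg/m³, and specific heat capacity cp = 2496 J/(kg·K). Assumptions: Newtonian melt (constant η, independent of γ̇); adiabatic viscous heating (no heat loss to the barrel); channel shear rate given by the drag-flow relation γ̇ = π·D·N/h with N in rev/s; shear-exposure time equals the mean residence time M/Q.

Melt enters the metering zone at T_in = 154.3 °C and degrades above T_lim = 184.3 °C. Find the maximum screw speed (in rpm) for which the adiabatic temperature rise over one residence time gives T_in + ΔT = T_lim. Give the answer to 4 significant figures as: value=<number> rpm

Convert throughput: Q = 85.2 kg/h = 85.2/3600 = 0.0236667 kg/s
t_res = M / Q_s = 14.83 ÷ 0.0236667 = 626.62 s
D = 40.9 mm = 0.0409 m;  h = 9.87 mm = 0.00987 m
ΔT_a = T_lim − T_in = 184.3 − 154.3 = 30 K
γ̇_max² = ΔT_a·ρ·cp / (η·t_res) = [30 × 1353 × 2496] / [448 × 626.62] = 360.896 s⁻²
Take the square root: γ̇_max = √(360.896) = 18.9973 s⁻¹
N_max = γ̇_max·h / (π·D) = 18.9973 · 0.00987 / (π · 0.0409) = 1.45927 rev/s = 87.556 rpm

value=87.56 rpm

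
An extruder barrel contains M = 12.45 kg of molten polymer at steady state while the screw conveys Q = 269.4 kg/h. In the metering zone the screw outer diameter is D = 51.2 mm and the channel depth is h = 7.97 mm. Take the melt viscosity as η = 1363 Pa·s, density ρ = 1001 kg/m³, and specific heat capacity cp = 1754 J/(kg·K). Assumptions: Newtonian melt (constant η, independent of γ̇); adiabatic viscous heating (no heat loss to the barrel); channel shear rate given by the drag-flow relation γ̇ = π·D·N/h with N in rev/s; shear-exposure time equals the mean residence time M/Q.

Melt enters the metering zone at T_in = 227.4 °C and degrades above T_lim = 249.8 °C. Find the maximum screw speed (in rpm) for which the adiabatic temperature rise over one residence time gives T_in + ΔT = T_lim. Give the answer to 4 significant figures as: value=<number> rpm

Throughput in SI: Q_s = 269.4 kg/h ÷ 3600 s/h = 0.0748333 kg/s
Mean residence time: t_res = M/Q_s = 12.45 kg / 0.0748333 kg/s = 166.37 s
Convert to metres: D = 0.0512 m, h = 0.00797 m
Allowable rise: ΔT_a = T_lim − T_in = 249.8 − 227.4 = 22.4 K
γ̇_max² = ΔT_a·ρ·cp / (η·t_res) = [22.4 × 1001 × 1754] / [1363 × 166.37] = 173.437 s⁻²
γ̇_max = √173.437 = 13.1695 s⁻¹
Solve γ̇ = πDN/h for N: N_max = γ̇_max·h/(π·D) = 13.1695 × 0.00797 / (π × 0.0512) = 0.652543 rev/s = 39.1526 rpm

value=39.15 rpm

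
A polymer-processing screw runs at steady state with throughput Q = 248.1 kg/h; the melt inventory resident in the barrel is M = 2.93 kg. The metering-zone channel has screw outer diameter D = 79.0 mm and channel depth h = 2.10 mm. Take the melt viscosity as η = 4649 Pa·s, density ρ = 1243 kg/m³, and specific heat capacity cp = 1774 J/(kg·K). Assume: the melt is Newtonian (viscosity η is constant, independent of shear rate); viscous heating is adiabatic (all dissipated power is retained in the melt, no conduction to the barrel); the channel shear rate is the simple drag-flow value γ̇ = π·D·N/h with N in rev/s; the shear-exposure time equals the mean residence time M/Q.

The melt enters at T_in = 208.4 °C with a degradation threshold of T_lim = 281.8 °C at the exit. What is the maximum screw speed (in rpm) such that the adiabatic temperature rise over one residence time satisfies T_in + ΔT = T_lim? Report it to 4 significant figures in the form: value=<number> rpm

Throughput in SI: Q_s = 248.1 kg/h ÷ 3600 s/h = 0.0689167 kg/s
Mean residence time: t_res = M/Q_s = 2.93 kg / 0.0689167 kg/s = 42.5151 s
Geometry in SI: D = 79.0 mm → 0.079 m, h = 2.10 mm → 0.0021 m
ΔT_a = T_lim − T_in = 281.8 − 208.4 = 73.4 K
Invert ΔT = ηγ̇²t_res/(ρcp) for γ̇: γ̇_max² = ΔT_a ρ cp / (η t_res) = 73.4·1243·1774 / (4649·42.5151) = 818.876 s⁻²
γ̇_max = sqrt(818.876) = 28.616 s⁻¹
N_max = γ̇_max·h / (π·D) = 28.616 · 0.0021 / (π · 0.079) = 0.242131 rev/s = 14.5279 rpm

value=14.53 rpm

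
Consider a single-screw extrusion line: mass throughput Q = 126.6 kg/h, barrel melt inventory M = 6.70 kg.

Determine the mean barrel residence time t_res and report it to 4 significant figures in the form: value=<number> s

Throughput in SI: Q_s = 126.6 kg/h ÷ 3600 s/h = 0.0351667 kg/s
Mean residence time: t_res = M/Q_s = 6.70 kg / 0.0351667 kg/s = 190.521 s

value=190.5 s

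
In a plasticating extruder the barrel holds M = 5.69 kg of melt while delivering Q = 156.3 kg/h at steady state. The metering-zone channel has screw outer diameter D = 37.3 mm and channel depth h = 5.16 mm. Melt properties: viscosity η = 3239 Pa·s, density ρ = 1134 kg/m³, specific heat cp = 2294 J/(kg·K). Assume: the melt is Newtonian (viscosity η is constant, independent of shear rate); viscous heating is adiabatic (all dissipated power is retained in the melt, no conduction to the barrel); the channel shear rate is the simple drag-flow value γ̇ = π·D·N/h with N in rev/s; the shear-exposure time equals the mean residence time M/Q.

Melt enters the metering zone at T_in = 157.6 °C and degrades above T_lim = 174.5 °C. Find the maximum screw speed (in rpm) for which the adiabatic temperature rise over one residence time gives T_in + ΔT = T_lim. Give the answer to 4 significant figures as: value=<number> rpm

Q_s = Q / 3600 = 156.3 / 3600 = 0.0434167 kg/s
Mean residence time: t_res = M/Q_s = 5.69 kg / 0.0434167 kg/s = 131.056 s
Geometry in SI: D = 37.3 mm → 0.0373 m, h = 5.16 mm → 0.00516 m
ΔT_a = T_lim − T_in = 174.5 − 157.6 = 16.9 K
Invert ΔT = ηγ̇²t_res/(ρcp) for γ̇: γ̇_max² = ΔT_a ρ cp / (η t_res) = 16.9·1134·2294 / (3239·131.056) = 103.568 s⁻²
γ̇_max = √103.568 = 10.1768 s⁻¹
N_max = γ̇_max·h / (π·D) = 10.1768 · 0.00516 / (π · 0.0373) = 0.44813 rev/s = 26.8878 rpm

value=26.89 rpm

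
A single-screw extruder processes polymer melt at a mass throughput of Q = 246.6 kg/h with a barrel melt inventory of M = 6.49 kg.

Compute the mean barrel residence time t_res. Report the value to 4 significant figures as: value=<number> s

Throughput in SI: Q_s = 246.6 kg/h ÷ 3600 s/h = 0.0685 kg/s
t_res = M / Q_s = 6.49 ÷ 0.0685 = 94.7445 s

value=94.74 s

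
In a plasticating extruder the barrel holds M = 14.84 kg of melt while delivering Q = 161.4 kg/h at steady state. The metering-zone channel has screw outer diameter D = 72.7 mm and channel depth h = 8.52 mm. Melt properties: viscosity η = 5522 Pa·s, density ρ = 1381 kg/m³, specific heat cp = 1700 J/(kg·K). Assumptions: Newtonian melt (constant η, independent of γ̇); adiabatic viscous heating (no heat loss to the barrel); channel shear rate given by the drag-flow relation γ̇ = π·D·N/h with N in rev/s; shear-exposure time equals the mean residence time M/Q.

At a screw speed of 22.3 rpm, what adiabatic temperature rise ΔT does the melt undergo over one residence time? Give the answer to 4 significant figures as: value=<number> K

Q_s = Q / 3600 = 161.4 / 3600 = 0.0448333 kg/s
t_res = M / Q_s = 14.84 ÷ 0.0448333 = 331.004 s
Convert to SI: D = 0.0727 m, h = 0.00852 m, N = 22.3/60 = 0.371667 rev/s
γ̇ = π·D·N / h = π · 0.0727 · 0.371667 / 0.00852 = 9.96319 s⁻¹
Adiabatic rise: ΔT = η γ̇² t_res / (ρ cp) = 5522·(9.96319)²·331.004 / (1381·1700) = 77.2829 K

value=77.28 K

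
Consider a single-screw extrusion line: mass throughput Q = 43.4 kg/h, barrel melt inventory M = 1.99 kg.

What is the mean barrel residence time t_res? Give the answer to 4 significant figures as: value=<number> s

Convert throughput: Q = 43.4 kg/h = 43.4/3600 = 0.0120556 kg/s
Mean residence time: t_res = M/Q_s = 1.99 kg / 0.0120556 kg/s = 165.069 s

value=165.1 s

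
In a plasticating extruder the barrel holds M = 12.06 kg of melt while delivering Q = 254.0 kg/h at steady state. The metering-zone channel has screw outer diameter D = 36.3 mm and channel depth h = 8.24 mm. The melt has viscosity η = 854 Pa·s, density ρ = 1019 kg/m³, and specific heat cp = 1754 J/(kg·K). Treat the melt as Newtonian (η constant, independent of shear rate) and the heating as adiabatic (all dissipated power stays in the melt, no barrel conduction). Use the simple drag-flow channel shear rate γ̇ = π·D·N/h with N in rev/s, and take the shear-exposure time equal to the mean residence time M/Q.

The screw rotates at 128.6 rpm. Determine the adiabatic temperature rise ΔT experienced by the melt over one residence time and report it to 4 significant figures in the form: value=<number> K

value=71.86 K

Q_s = Q / 3600 = 254.0 / 3600 = 0.0705556 kg/s
t_res = M / Q_s = 12.06 ÷ 0.0705556 = 170.929 s
Convert to SI: D = 0.0363 m, h = 0.00824 m, N = 128.6/60 = 2.14333 rev/s
γ̇ = π D N / h = (π)(0.0363)(2.14333) / 0.00824 = 29.6633 s⁻¹
ΔT = η·γ̇²·t_res/(ρ·cp) = [854 × 29.6633² × 170.929] / [1019 × 1754] = 71.8635 K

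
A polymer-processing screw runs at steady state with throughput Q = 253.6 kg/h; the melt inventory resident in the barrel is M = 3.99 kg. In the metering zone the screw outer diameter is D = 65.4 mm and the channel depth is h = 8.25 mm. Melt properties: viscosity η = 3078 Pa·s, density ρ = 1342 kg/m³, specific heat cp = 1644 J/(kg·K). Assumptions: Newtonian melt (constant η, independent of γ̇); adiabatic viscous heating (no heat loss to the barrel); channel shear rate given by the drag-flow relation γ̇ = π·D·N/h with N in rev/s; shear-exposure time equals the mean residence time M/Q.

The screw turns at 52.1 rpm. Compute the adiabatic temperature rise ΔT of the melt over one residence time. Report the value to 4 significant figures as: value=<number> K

Q_s = Q / 3600 = 253.6 / 3600 = 0.0704444 kg/s
t_res = M / Q_s = 3.99 ÷ 0.0704444 = 56.6404 s
D = 65.4 mm = 0.0654 m;  h = 8.25 mm = 0.00825 m;  N = 52.1 rpm / 60 = 0.868333 rev/s
γ̇ = π D N / h = (π)(0.0654)(0.868333) / 0.00825 = 21.6252 s⁻¹
ΔT = η·γ̇²·t_res/(ρ·cp) = [3078 × 21.6252² × 56.6404] / [1342 × 1644] = 36.9539 K

value=36.95 K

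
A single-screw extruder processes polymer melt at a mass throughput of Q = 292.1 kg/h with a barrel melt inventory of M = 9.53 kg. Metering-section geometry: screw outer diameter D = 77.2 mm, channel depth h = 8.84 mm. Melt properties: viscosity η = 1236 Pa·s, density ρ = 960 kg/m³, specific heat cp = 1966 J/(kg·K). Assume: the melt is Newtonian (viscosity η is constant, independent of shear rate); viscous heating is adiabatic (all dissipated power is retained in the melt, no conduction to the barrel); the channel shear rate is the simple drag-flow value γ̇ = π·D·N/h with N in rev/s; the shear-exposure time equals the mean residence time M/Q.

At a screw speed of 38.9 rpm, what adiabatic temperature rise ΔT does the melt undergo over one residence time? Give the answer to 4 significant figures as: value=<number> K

value=24.34 K

Q_s = Q / 3600 = 292.1 / 3600 = 0.0811389 kg/s
Mean residence time: t_res = M/Q_s = 9.53 kg / 0.0811389 kg/s = 117.453 s
Geometry in metres: D = 77.2 mm → 0.0772 m, h = 8.84 mm → 0.00884 m; screw speed N = 38.9 rpm = 0.648333 rev/s
Shear rate: γ̇ = πDN/h = π·0.0772·0.648333/0.00884 = 17.7874 s⁻¹
Adiabatic rise: ΔT = η γ̇² t_res / (ρ cp) = 1236·(17.7874)²·117.453 / (960·1966) = 24.3363 K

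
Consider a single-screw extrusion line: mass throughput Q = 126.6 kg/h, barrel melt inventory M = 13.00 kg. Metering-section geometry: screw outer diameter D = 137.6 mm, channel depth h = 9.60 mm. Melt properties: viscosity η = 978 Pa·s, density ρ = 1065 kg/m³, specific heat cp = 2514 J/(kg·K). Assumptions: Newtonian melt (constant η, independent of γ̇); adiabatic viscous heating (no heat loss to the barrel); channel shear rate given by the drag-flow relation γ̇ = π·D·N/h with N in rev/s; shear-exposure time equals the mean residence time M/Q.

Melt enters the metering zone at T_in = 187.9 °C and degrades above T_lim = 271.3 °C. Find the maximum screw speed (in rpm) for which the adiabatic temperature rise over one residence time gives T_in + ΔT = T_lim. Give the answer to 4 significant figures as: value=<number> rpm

Throughput in SI: Q_s = 126.6 kg/h ÷ 3600 s/h = 0.0351667 kg/s
t_res = M / Q_s = 13.00 / 0.0351667 = 369.668 s
Convert to metres: D = 0.1376 m, h = 0.0096 m
ΔT_a = T_lim − T_in = 271.3 °C − 187.9 °C = 83.4 K
γ̇_max² = ΔT_a·ρ·cp / (η·t_res) = [83.4 × 1065 × 2514] / [978 × 369.668] = 617.632 s⁻²
Take the square root: γ̇_max = √(617.632) = 24.8522 s⁻¹
N_max = γ̇_max h / (πD) = 24.8522·0.0096/(π·0.1376) = 0.55191 rev/s → ×60 = 33.1146 rpm

value=33.11 rpm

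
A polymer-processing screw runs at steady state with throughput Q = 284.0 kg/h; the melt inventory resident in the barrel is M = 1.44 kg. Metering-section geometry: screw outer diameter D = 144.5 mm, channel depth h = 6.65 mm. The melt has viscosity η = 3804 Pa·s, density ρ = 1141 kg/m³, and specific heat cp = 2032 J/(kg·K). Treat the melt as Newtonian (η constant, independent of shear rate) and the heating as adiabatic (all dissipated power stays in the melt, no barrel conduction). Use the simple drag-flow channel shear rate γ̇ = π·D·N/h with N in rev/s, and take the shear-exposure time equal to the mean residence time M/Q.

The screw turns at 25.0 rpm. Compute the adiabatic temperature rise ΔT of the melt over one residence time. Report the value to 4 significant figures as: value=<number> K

Convert throughput: Q = 284.0 kg/h = 284.0/3600 = 0.0788889 kg/s
Mean residence time: t_res = M/Q_s = 1.44 kg / 0.0788889 kg/s = 18.2535 s
D = 144.5 mm = 0.1445 m;  h = 6.65 mm = 0.00665 m;  N = 25.0 rpm / 60 = 0.416667 rev/s
γ̇ = π·D·N / h = π · 0.1445 · 0.416667 / 0.00665 = 28.4436 s⁻¹
Adiabatic rise: ΔT = η γ̇² t_res / (ρ cp) = 3804·(28.4436)²·18.2535 / (1141·2032) = 24.2297 K

value=24.23 K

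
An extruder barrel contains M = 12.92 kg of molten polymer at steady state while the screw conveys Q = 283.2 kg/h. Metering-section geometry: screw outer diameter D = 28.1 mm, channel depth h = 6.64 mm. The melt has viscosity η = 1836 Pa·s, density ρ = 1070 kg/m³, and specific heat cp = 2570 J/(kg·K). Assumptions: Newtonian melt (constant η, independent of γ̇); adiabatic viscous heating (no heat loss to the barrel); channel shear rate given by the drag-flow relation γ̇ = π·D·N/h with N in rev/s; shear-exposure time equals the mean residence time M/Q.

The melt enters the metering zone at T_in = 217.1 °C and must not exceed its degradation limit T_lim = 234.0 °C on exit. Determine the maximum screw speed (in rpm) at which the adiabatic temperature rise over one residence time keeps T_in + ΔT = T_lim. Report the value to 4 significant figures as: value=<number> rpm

Throughput in SI: Q_s = 283.2 kg/h ÷ 3600 s/h = 0.0786667 kg/s
t_res = M / Q_s = 12.92 / 0.0786667 = 164.237 s
Geometry in SI: D = 28.1 mm → 0.0281 m, h = 6.64 mm → 0.00664 m
ΔT_a = T_lim − T_in = 234.0 − 217.1 = 16.9 K
γ̇_max² = ΔT_a·ρ·cp/(η·t_res) = 16.9·1070·2570/(1836·164.237) = 154.12 s⁻²
γ̇_max = √154.12 = 12.4145 s⁻¹
N_max = γ̇_max h / (πD) = 12.4145·0.00664/(π·0.0281) = 0.933773 rev/s → ×60 = 56.0264 rpm

value=56.03 rpm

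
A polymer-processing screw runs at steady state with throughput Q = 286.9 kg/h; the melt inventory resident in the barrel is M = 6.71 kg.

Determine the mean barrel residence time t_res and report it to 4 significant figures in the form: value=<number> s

Throughput in SI: Q_s = 286.9 kg/h ÷ 3600 s/h = 0.0796944 kg/s
t_res = M / Q_s = 6.71 ÷ 0.0796944 = 84.1966 s

value=84.20 s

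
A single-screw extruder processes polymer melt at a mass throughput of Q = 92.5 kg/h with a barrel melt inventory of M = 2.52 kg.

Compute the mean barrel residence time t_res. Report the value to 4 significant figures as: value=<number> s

value=98.08 s

Q_s = Q / 3600 = 92.5 / 3600 = 0.0256944 kg/s
t_res = M / Q_s = 2.52 ÷ 0.0256944 = 98.0757 s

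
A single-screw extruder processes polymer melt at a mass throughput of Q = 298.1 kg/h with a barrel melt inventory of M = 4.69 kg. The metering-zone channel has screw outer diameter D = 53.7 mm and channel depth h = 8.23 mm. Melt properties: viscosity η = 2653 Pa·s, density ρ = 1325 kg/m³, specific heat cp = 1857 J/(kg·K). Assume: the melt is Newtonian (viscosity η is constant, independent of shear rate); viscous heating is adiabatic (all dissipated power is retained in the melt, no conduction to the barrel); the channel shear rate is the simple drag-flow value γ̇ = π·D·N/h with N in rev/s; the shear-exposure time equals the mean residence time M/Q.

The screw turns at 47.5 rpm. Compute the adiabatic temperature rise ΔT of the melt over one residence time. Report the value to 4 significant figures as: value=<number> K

value=16.08 K

Q_s = Q / 3600 = 298.1 / 3600 = 0.0828056 kg/s
t_res = M / Q_s = 4.69 / 0.0828056 = 56.6387 s
Geometry in metres: D = 53.7 mm → 0.0537 m, h = 8.23 mm → 0.00823 m; screw speed N = 47.5 rpm = 0.791667 rev/s
Shear rate: γ̇ = πDN/h = π·0.0537·0.791667/0.00823 = 16.2281 s⁻¹
ΔT = η·γ̇²·t_res / (ρ·cp) = 2653 · (16.2281)² · 56.6387 / (1325 · 1857) = 16.0826 K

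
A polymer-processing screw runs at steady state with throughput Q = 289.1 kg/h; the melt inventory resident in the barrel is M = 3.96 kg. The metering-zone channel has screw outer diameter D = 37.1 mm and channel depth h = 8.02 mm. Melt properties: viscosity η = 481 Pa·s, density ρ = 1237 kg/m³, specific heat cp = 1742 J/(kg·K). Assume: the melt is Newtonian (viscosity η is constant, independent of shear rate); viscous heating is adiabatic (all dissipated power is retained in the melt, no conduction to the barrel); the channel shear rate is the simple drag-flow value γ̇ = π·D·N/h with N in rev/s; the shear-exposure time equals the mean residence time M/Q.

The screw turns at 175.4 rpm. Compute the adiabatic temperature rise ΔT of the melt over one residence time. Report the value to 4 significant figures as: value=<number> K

Q_s = Q / 3600 = 289.1 / 3600 = 0.0803056 kg/s
Mean residence time: t_res = M/Q_s = 3.96 kg / 0.0803056 kg/s = 49.3117 s
Convert to SI: D = 0.0371 m, h = 0.00802 m, N = 175.4/60 = 2.92333 rev/s
γ̇ = π·D·N / h = π · 0.0371 · 2.92333 / 0.00802 = 42.4842 s⁻¹
ΔT = η·γ̇²·t_res/(ρ·cp) = [481 × 42.4842² × 49.3117] / [1237 × 1742] = 19.867 K

value=19.87 K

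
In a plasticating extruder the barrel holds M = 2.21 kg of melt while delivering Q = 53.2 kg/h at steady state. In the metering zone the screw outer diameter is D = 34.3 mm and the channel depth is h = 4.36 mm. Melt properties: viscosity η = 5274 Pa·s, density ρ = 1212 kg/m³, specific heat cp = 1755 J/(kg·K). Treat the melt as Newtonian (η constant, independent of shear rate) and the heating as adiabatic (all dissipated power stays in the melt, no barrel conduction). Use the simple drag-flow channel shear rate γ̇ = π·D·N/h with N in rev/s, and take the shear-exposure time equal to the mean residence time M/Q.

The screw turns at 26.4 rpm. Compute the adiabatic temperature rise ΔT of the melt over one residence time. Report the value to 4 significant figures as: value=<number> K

Convert throughput: Q = 53.2 kg/h = 53.2/3600 = 0.0147778 kg/s
t_res = M / Q_s = 2.21 ÷ 0.0147778 = 149.549 s
D = 34.3 mm = 0.0343 m;  h = 4.36 mm = 0.00436 m;  N = 26.4 rpm / 60 = 0.44 rev/s
Shear rate: γ̇ = πDN/h = π·0.0343·0.44/0.00436 = 10.8745 s⁻¹
ΔT = η·γ̇²·t_res / (ρ·cp) = 5274 · (10.8745)² · 149.549 / (1212 · 1755) = 43.8494 K

value=43.85 K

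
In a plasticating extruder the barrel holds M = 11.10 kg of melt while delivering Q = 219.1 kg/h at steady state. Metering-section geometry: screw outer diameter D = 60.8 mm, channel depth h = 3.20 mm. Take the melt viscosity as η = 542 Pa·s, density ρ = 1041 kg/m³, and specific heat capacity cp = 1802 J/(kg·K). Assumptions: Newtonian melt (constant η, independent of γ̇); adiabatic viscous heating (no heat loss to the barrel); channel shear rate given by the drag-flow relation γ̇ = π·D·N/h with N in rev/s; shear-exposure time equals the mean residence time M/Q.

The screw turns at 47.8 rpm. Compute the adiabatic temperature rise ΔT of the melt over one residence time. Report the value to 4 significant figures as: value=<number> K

Q_s = Q / 3600 = 219.1 / 3600 = 0.0608611 kg/s
Mean residence time: t_res = M/Q_s = 11.10 kg / 0.0608611 kg/s = 182.382 s
Convert to SI: D = 0.0608 m, h = 0.0032 m, N = 47.8/60 = 0.796667 rev/s
γ̇ = π·D·N / h = π · 0.0608 · 0.796667 / 0.0032 = 47.5532 s⁻¹
ΔT = η·γ̇²·t_res / (ρ·cp) = 542 · (47.5532)² · 182.382 / (1041 · 1802) = 119.162 K

value=119.2 K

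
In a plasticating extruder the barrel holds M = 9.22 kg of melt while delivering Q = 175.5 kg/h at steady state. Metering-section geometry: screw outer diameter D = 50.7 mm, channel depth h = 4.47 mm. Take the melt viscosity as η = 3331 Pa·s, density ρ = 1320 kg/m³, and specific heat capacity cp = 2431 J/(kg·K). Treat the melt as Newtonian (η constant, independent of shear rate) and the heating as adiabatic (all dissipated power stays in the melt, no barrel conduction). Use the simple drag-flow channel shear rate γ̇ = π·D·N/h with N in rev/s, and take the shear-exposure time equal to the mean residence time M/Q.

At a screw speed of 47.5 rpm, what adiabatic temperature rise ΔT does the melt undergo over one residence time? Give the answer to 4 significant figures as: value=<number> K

Convert throughput: Q = 175.5 kg/h = 175.5/3600 = 0.04875 kg/s
t_res = M / Q_s = 9.22 / 0.04875 = 189.128 s
D = 50.7 mm = 0.0507 m;  h = 4.47 mm = 0.00447 m;  N = 47.5 rpm / 60 = 0.791667 rev/s
Shear rate: γ̇ = πDN/h = π·0.0507·0.791667/0.00447 = 28.2093 s⁻¹
ΔT = η·γ̇²·t_res/(ρ·cp) = [3331 × 28.2093² × 189.128] / [1320 × 2431] = 156.227 K

value=156.2 K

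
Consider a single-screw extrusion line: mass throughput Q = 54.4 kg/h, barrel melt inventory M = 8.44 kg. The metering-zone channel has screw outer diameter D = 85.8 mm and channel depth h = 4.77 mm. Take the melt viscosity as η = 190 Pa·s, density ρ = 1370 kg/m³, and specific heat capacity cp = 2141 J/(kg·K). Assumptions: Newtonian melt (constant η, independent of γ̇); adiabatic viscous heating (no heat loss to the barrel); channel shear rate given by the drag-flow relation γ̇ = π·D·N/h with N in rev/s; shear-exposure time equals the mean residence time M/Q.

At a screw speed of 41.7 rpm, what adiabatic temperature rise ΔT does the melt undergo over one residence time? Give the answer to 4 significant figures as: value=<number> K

Throughput in SI: Q_s = 54.4 kg/h ÷ 3600 s/h = 0.0151111 kg/s
Mean residence time: t_res = M/Q_s = 8.44 kg / 0.0151111 kg/s = 558.529 s
Convert to SI: D = 0.0858 m, h = 0.00477 m, N = 41.7/60 = 0.695 rev/s
γ̇ = π·D·N / h = π · 0.0858 · 0.695 / 0.00477 = 39.2739 s⁻¹
Adiabatic rise: ΔT = η γ̇² t_res / (ρ cp) = 190·(39.2739)²·558.529 / (1370·2141) = 55.8045 K

value=55.80 K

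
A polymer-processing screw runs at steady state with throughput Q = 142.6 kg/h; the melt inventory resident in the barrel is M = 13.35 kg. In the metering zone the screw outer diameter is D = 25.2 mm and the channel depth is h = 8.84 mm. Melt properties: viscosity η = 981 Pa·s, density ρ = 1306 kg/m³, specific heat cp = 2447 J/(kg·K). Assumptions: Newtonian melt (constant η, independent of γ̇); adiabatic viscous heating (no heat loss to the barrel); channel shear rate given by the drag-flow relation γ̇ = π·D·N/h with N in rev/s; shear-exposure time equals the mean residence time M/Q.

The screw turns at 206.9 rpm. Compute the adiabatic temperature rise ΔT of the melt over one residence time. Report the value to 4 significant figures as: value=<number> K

Q_s = Q / 3600 = 142.6 / 3600 = 0.0396111 kg/s
t_res = M / Q_s = 13.35 / 0.0396111 = 337.027 s
Geometry in metres: D = 25.2 mm → 0.0252 m, h = 8.84 mm → 0.00884 m; screw speed N = 206.9 rpm = 3.44833 rev/s
γ̇ = π·D·N / h = π · 0.0252 · 3.44833 / 0.00884 = 30.8821 s⁻¹
ΔT = η·γ̇²·t_res/(ρ·cp) = [981 × 30.8821² × 337.027] / [1306 × 2447] = 98.6668 K

value=98.67 K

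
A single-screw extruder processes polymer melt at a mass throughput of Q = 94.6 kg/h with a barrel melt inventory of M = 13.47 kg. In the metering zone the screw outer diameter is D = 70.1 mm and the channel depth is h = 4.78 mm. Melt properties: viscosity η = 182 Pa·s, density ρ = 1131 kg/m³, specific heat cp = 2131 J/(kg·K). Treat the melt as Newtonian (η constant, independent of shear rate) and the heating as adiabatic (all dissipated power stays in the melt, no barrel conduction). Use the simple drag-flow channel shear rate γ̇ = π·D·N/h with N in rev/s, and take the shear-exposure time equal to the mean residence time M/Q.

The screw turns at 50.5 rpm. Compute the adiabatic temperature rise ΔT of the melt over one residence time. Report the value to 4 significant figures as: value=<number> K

value=58.21 K

Q_s = Q / 3600 = 94.6 / 3600 = 0.0262778 kg/s
t_res = M / Q_s = 13.47 ÷ 0.0262778 = 512.6 s
Convert to SI: D = 0.0701 m, h = 0.00478 m, N = 50.5/60 = 0.841667 rev/s
γ̇ = π D N / h = (π)(0.0701)(0.841667) / 0.00478 = 38.7775 s⁻¹
ΔT = η·γ̇²·t_res / (ρ·cp) = 182 · (38.7775)² · 512.6 / (1131 · 2131) = 58.2056 K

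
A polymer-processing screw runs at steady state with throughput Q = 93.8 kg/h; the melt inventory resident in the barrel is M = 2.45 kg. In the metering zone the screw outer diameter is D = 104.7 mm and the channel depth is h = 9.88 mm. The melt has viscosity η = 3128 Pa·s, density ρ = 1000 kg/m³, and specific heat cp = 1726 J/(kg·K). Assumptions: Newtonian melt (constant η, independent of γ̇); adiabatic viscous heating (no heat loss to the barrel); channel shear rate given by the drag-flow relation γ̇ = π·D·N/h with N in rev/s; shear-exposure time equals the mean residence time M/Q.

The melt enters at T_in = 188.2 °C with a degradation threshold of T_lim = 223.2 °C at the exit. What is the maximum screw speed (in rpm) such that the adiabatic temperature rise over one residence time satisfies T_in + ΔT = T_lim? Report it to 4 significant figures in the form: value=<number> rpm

Q_s = Q / 3600 = 93.8 / 3600 = 0.0260556 kg/s
t_res = M / Q_s = 2.45 / 0.0260556 = 94.0299 s
D = 104.7 mm = 0.1047 m;  h = 9.88 mm = 0.00988 m
ΔT_a = T_lim − T_in = 223.2 °C − 188.2 °C = 35 K
Invert ΔT = ηγ̇²t_res/(ρcp) for γ̇: γ̇_max² = ΔT_a ρ cp / (η t_res) = 35·1000·1726 / (3128·94.0299) = 205.389 s⁻²
Take the square root: γ̇_max = √(205.389) = 14.3314 s⁻¹
N_max = γ̇_max·h / (π·D) = 14.3314 · 0.00988 / (π · 0.1047) = 0.430476 rev/s = 25.8285 rpm

value=25.83 rpm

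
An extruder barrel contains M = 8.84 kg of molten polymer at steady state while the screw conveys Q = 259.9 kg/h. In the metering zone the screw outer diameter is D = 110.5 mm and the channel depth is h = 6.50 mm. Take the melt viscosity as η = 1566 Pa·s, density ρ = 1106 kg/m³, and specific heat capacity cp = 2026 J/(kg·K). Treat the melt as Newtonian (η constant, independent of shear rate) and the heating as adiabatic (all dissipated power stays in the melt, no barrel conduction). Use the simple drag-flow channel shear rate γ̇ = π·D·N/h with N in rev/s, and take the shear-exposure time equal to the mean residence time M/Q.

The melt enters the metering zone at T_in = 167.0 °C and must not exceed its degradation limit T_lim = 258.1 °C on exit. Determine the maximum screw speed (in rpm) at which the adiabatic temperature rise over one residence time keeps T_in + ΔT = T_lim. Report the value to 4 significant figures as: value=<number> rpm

Throughput in SI: Q_s = 259.9 kg/h ÷ 3600 s/h = 0.0721944 kg/s
Mean residence time: t_res = M/Q_s = 8.84 kg / 0.0721944 kg/s = 122.447 s
Convert to metres: D = 0.1105 m, h = 0.0065 m
Allowable rise: ΔT_a = T_lim − T_in = 258.1 − 167.0 = 91.1 K
Invert ΔT = ηγ̇²t_res/(ρcp) for γ̇: γ̇_max² = ΔT_a ρ cp / (η t_res) = 91.1·1106·2026 / (1566·122.447) = 1064.57 s⁻²
γ̇_max = sqrt(1064.57) = 32.6277 s⁻¹
N_max = γ̇_max·h / (π·D) = 32.6277 · 0.0065 / (π · 0.1105) = 0.610925 rev/s = 36.6555 rpm

value=36.66 rpm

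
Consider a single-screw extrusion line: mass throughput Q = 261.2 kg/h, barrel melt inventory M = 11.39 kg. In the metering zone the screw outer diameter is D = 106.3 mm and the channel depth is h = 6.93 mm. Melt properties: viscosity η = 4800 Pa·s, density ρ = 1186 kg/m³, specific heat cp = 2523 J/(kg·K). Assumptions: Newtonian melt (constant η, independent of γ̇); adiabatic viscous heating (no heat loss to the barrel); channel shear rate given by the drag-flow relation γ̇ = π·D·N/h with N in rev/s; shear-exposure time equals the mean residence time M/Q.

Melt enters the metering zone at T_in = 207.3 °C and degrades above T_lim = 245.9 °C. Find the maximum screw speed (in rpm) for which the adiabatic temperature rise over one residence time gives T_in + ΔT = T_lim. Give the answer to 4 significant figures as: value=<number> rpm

value=15.42 rpm

Throughput in SI: Q_s = 261.2 kg/h ÷ 3600 s/h = 0.0725556 kg/s
t_res = M / Q_s = 11.39 / 0.0725556 = 156.983 s
Geometry in SI: D = 106.3 mm → 0.1063 m, h = 6.93 mm → 0.00693 m
ΔT_a = T_lim − T_in = 245.9 °C − 207.3 °C = 38.6 K
Invert ΔT = ηγ̇²t_res/(ρcp) for γ̇: γ̇_max² = ΔT_a ρ cp / (η t_res) = 38.6·1186·2523 / (4800·156.983) = 153.283 s⁻²
γ̇_max = sqrt(153.283) = 12.3808 s⁻¹
N_max = γ̇_max·h / (π·D) = 12.3808 · 0.00693 / (π · 0.1063) = 0.25692 rev/s = 15.4152 rpm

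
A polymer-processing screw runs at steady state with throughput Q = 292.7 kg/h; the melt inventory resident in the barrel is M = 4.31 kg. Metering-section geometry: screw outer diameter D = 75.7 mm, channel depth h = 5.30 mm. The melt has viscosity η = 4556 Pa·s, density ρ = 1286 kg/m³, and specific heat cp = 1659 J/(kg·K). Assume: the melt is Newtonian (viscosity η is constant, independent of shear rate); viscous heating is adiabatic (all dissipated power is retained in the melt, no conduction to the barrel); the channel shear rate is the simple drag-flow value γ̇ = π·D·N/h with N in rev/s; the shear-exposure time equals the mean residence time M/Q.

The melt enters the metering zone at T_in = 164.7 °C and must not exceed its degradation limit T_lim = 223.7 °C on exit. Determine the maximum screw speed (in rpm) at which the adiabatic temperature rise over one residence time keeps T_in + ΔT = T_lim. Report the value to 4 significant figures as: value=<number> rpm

value=30.53 rpm

Throughput in SI: Q_s = 292.7 kg/h ÷ 3600 s/h = 0.0813056 kg/s
t_res = M / Q_s = 4.31 ÷ 0.0813056 = 53.0099 s
Convert to metres: D = 0.0757 m, h = 0.0053 m
ΔT_a = T_lim − T_in = 223.7 °C − 164.7 °C = 59 K
Invert ΔT = ηγ̇²t_res/(ρcp) for γ̇: γ̇_max² = ΔT_a ρ cp / (η t_res) = 59·1286·1659 / (4556·53.0099) = 521.193 s⁻²
γ̇_max = √521.193 = 22.8297 s⁻¹
N_max = γ̇_max h / (πD) = 22.8297·0.0053/(π·0.0757) = 0.508779 rev/s → ×60 = 30.5268 rpm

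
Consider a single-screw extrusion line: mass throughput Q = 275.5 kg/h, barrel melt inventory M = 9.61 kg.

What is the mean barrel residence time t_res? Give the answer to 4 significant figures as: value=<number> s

value=125.6 s

Convert throughput: Q = 275.5 kg/h = 275.5/3600 = 0.0765278 kg/s
t_res = M / Q_s = 9.61 ÷ 0.0765278 = 125.575 s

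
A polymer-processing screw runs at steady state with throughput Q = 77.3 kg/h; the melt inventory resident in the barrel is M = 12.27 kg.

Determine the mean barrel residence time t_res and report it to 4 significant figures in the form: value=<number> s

value=571.4 s

Convert throughput: Q = 77.3 kg/h = 77.3/3600 = 0.0214722 kg/s
t_res = M / Q_s = 12.27 ÷ 0.0214722 = 571.436 s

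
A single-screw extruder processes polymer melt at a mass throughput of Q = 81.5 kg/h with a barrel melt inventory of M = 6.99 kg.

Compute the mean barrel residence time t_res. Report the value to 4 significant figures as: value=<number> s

value=308.8 s

Convert throughput: Q = 81.5 kg/h = 81.5/3600 = 0.0226389 kg/s
Mean residence time: t_res = M/Q_s = 6.99 kg / 0.0226389 kg/s = 308.761 s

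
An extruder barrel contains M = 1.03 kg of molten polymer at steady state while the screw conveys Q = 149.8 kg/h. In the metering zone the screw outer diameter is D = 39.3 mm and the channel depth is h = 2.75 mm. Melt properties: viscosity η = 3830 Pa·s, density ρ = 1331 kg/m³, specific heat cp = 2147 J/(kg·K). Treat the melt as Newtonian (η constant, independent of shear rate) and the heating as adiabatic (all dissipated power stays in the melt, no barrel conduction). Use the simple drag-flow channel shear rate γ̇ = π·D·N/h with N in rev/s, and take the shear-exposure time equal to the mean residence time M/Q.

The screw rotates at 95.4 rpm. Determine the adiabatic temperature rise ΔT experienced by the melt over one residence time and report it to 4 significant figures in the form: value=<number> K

Convert throughput: Q = 149.8 kg/h = 149.8/3600 = 0.0416111 kg/s
t_res = M / Q_s = 1.03 / 0.0416111 = 24.753 s
D = 39.3 mm = 0.0393 m;  h = 2.75 mm = 0.00275 m;  N = 95.4 rpm / 60 = 1.59 rev/s
γ̇ = π D N / h = (π)(0.0393)(1.59) / 0.00275 = 71.385 s⁻¹
ΔT = η·γ̇²·t_res/(ρ·cp) = [3830 × 71.385² × 24.753] / [1331 × 2147] = 169.056 K

value=169.1 K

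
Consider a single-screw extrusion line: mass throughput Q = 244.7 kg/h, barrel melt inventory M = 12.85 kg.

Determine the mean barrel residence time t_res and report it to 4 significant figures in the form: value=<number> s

Throughput in SI: Q_s = 244.7 kg/h ÷ 3600 s/h = 0.0679722 kg/s
Mean residence time: t_res = M/Q_s = 12.85 kg / 0.0679722 kg/s = 189.048 s

value=189.0 s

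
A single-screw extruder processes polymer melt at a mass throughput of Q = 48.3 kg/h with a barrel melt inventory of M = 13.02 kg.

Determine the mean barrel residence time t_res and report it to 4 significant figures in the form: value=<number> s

Q_s = Q / 3600 = 48.3 / 3600 = 0.0134167 kg/s
Mean residence time: t_res = M/Q_s = 13.02 kg / 0.0134167 kg/s = 970.435 s

value=970.4 s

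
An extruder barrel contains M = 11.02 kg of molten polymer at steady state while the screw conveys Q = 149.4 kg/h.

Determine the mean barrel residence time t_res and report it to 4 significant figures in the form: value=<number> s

Convert throughput: Q = 149.4 kg/h = 149.4/3600 = 0.0415 kg/s
t_res = M / Q_s = 11.02 ÷ 0.0415 = 265.542 s

value=265.5 s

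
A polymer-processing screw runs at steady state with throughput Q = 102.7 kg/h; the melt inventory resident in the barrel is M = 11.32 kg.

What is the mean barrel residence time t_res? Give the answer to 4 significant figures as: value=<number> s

Convert throughput: Q = 102.7 kg/h = 102.7/3600 = 0.0285278 kg/s
t_res = M / Q_s = 11.32 / 0.0285278 = 396.806 s

value=396.8 s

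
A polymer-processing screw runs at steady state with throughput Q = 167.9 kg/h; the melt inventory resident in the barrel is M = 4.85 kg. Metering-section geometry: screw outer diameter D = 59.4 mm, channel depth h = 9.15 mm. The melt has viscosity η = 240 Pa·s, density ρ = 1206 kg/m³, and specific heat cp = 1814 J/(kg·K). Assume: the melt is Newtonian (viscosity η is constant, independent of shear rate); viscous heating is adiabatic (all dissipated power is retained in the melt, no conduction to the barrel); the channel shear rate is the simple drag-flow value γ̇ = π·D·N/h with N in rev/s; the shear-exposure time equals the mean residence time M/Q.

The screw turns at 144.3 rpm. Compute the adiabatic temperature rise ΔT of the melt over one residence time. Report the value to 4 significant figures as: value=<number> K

Convert throughput: Q = 167.9 kg/h = 167.9/3600 = 0.0466389 kg/s
t_res = M / Q_s = 4.85 / 0.0466389 = 103.99 s
D = 59.4 mm = 0.0594 m;  h = 9.15 mm = 0.00915 m;  N = 144.3 rpm / 60 = 2.405 rev/s
γ̇ = π·D·N / h = π · 0.0594 · 2.405 / 0.00915 = 49.049 s⁻¹
Adiabatic rise: ΔT = η γ̇² t_res / (ρ cp) = 240·(49.049)²·103.99 / (1206·1814) = 27.4461 K

value=27.45 K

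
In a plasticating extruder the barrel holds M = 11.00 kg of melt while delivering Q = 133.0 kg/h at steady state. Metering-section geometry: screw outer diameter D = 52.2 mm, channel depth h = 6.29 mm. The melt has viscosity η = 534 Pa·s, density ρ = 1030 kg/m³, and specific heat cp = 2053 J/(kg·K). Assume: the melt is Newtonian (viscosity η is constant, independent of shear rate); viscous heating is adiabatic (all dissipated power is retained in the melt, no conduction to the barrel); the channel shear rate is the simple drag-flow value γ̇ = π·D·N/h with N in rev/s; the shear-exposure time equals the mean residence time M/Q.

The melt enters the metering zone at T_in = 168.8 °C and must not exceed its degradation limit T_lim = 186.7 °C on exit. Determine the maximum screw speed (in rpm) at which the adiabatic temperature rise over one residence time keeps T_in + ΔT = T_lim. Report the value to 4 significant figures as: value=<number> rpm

value=35.51 rpm

Throughput in SI: Q_s = 133.0 kg/h ÷ 3600 s/h = 0.0369444 kg/s
t_res = M / Q_s = 11.00 / 0.0369444 = 297.744 s
Geometry in SI: D = 52.2 mm → 0.0522 m, h = 6.29 mm → 0.00629 m
Allowable rise: ΔT_a = T_lim − T_in = 186.7 − 168.8 = 17.9 K
Invert ΔT = ηγ̇²t_res/(ρcp) for γ̇: γ̇_max² = ΔT_a ρ cp / (η t_res) = 17.9·1030·2053 / (534·297.744) = 238.064 s⁻²
Take the square root: γ̇_max = √(238.064) = 15.4293 s⁻¹
N_max = γ̇_max h / (πD) = 15.4293·0.00629/(π·0.0522) = 0.591803 rev/s → ×60 = 35.5082 rpm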